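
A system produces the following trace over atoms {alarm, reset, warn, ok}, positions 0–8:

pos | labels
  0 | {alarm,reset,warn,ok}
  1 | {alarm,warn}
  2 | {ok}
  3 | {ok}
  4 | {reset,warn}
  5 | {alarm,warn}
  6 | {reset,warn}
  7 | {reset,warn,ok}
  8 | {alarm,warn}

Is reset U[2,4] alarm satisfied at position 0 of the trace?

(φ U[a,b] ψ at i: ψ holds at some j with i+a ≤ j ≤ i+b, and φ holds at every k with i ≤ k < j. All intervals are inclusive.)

Does not hold

Need some j in [2,4] with alarm, and reset at every k in [0,j-1].
  j=2: alarm false.
  j=3: alarm false.
  j=4: alarm false.
No j in the window works → until fails.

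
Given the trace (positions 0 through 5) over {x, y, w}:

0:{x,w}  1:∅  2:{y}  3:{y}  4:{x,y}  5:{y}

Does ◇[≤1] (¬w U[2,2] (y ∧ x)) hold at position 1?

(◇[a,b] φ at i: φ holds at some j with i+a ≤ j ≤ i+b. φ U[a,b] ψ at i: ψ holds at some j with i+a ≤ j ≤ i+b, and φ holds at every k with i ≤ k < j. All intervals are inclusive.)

Check (¬w U[2,2] (y ∧ x)) at each j in [1,2]:
  j=1: fails
  j=2: holds
Found at j=2 → formula holds.

True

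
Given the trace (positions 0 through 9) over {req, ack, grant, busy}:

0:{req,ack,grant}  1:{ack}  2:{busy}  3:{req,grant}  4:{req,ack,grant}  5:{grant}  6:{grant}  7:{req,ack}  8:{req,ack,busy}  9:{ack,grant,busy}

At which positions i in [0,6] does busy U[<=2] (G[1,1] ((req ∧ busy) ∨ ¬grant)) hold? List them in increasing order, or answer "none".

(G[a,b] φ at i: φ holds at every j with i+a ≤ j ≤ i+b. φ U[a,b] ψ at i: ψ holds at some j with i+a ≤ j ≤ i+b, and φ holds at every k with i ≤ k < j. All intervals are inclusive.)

Evaluate at each i in [0,6]:
  i=0: ✓ (rhs at j=0)
  i=1: ✓ (rhs at j=1)
  i=2: ✗ (no rhs in [2,4])
  i=3: ✗ (no rhs in [3,5])
  i=4: ✗ (lhs fails at k=4 before rhs at j=6)
  i=5: ✗ (lhs fails at k=5 before rhs at j=6)
  i=6: ✓ (rhs at j=6)

0, 1, 6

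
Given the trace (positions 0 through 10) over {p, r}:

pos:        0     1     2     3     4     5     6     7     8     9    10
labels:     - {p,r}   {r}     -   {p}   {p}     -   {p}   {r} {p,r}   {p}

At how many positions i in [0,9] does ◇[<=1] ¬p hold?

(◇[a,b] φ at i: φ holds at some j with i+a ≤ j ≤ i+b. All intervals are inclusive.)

Evaluate at each i in [0,9]:
  i=0: ✓ (witness j=0)
  i=1: ✓ (witness j=2)
  i=2: ✓ (witness j=2)
  i=3: ✓ (witness j=3)
  i=4: ✗ (none in [4,5])
  i=5: ✓ (witness j=6)
  i=6: ✓ (witness j=6)
  i=7: ✓ (witness j=8)
  i=8: ✓ (witness j=8)
  i=9: ✗ (none in [9,10])
Positions where it holds: {0, 1, 2, 3, 5, 6, 7, 8} → 8.

8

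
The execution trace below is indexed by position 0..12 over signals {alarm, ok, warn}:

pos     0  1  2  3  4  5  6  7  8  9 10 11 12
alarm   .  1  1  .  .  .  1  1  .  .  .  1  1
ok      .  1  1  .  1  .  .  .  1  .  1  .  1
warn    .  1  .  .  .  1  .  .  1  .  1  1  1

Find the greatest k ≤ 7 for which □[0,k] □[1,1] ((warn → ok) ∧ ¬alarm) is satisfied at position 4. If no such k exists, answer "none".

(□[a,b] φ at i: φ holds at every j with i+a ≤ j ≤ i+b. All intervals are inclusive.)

□[1,1] ((warn → ok) ∧ ¬alarm) must hold from j=4 onward; find where it first fails.
  j=4: fails → no k works.

none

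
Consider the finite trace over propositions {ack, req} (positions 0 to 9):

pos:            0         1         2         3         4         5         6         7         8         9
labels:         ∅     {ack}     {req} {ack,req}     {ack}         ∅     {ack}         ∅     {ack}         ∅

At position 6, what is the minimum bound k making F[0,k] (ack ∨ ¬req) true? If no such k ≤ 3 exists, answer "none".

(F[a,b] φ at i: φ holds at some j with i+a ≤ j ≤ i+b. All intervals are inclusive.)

0

Scan j = 6,7,… for (ack ∨ ¬req):
  j=6: holds
First hit at j=6, so smallest k = 6-6 = 0.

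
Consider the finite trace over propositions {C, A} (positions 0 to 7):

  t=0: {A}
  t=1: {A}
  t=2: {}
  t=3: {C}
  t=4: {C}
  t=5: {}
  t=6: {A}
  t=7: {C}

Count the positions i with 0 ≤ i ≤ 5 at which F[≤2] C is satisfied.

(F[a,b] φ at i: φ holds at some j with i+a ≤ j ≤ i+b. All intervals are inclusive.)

Evaluate at each i in [0,5]:
  i=0: ✗ (none in [0,2])
  i=1: ✓ (witness j=3)
  i=2: ✓ (witness j=3)
  i=3: ✓ (witness j=3)
  i=4: ✓ (witness j=4)
  i=5: ✓ (witness j=7)
Positions where it holds: {1, 2, 3, 4, 5} → 5.

5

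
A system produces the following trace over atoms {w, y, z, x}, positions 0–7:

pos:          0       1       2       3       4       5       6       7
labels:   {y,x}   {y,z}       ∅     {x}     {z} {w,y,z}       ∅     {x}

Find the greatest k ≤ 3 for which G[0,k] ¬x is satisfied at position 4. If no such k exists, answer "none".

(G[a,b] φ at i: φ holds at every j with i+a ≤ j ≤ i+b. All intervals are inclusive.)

¬x must hold from j=4 onward; find where it first fails.
  j=4: holds
  j=5: holds
  j=6: holds
  j=7: fails
Holds on [4,6], so largest k = 2.

2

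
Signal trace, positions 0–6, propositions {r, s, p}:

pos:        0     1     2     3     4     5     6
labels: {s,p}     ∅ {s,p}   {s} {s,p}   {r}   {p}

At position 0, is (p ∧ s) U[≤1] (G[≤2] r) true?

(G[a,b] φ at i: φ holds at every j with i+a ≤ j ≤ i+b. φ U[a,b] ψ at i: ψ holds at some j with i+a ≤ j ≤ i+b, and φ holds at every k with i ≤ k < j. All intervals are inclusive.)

Need some j in [0,1] with G[≤2] r, and (p ∧ s) at every k in [0,j-1].
  j=0: G[≤2] r — fails at 0.
  j=1: G[≤2] r — fails at 1.
No j in the window works → until fails.

False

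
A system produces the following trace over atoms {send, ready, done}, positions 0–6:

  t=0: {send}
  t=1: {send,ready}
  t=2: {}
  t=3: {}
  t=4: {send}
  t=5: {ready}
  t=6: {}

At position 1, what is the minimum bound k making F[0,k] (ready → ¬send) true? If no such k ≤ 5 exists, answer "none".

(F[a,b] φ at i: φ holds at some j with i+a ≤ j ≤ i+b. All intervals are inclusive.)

1

Scan j = 1,2,… for (ready → ¬send):
  j=1: fails
  j=2: holds
First hit at j=2, so smallest k = 2-1 = 1.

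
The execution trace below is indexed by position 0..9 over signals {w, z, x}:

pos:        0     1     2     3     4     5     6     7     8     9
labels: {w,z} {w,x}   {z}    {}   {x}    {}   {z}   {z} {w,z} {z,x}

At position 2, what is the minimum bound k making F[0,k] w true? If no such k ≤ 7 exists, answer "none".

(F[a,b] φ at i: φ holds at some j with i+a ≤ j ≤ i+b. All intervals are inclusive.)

6

Scan j = 2,3,… for w:
  j=2: fails
  j=3: fails
  j=4: fails
  j=5: fails
  j=6: fails
  j=7: fails
  j=8: holds
First hit at j=8, so smallest k = 8-2 = 6.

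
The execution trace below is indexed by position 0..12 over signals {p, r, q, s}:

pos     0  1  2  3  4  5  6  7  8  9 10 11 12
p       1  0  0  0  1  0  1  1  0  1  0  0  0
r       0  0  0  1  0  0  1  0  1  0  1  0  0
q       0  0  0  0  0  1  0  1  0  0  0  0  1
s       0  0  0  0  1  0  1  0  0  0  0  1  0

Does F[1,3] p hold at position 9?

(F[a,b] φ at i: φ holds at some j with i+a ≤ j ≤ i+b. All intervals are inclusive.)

Check p at each j in [10,12]:
  j=10: false
  j=11: false
  j=12: false
No position in the window satisfies it → formula fails.

No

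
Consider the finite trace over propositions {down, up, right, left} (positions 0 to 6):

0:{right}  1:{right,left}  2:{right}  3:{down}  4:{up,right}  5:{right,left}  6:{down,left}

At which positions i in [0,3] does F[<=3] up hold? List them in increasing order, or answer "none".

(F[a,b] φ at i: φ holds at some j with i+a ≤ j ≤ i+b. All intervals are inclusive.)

Evaluate at each i in [0,3]:
  i=0: ✗ (none in [0,3])
  i=1: ✓ (witness j=4)
  i=2: ✓ (witness j=4)
  i=3: ✓ (witness j=4)

1, 2, 3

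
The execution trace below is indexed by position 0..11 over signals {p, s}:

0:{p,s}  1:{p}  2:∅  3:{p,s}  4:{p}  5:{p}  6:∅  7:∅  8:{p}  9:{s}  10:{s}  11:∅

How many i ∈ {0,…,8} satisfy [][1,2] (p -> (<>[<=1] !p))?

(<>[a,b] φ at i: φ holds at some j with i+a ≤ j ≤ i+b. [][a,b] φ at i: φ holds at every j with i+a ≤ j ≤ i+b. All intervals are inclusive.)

Evaluate at each i in [0,8]:
  i=0: ✓ (all of [1,2])
  i=1: ✗ (fails at j=3)
  i=2: ✗ (fails at j=3)
  i=3: ✗ (fails at j=4)
  i=4: ✓ (all of [5,6])
  i=5: ✓ (all of [6,7])
  i=6: ✓ (all of [7,8])
  i=7: ✓ (all of [8,9])
  i=8: ✓ (all of [9,10])
Positions where it holds: {0, 4, 5, 6, 7, 8} → 6.

6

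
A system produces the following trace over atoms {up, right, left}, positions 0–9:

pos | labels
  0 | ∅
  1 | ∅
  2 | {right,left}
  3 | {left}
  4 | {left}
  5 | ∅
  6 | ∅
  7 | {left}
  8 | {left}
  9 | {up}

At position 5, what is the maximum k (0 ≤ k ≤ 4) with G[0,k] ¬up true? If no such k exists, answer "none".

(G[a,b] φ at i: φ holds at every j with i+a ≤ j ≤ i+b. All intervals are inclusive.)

3

¬up must hold from j=5 onward; find where it first fails.
  j=5: holds
  j=6: holds
  j=7: holds
  j=8: holds
  j=9: fails
Holds on [5,8], so largest k = 3.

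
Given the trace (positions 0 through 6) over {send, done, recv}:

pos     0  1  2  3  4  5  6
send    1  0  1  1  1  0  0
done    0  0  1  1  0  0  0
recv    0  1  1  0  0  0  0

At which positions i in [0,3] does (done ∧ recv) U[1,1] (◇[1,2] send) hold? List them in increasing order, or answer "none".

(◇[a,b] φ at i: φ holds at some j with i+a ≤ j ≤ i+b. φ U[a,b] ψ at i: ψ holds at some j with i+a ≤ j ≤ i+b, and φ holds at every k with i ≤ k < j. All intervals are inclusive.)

Evaluate at each i in [0,3]:
  i=0: ✗ (lhs fails at k=0 before rhs at j=1)
  i=1: ✗ (lhs fails at k=1 before rhs at j=2)
  i=2: ✓ (rhs at j=3; lhs holds on [2,2])
  i=3: ✗ (no rhs in [4,4])

2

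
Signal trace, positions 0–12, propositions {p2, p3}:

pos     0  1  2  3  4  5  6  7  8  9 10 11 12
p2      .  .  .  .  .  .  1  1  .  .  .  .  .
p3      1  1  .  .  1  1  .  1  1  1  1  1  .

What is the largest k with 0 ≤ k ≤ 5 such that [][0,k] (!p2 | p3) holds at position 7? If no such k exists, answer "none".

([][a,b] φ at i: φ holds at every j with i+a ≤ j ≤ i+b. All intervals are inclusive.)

5

(!p2 | p3) must hold from j=7 onward; find where it first fails.
  j=7: holds
  j=8: holds
  j=9: holds
  j=10: holds
  j=11: holds
  j=12: holds
Holds through j=12; largest k = 5.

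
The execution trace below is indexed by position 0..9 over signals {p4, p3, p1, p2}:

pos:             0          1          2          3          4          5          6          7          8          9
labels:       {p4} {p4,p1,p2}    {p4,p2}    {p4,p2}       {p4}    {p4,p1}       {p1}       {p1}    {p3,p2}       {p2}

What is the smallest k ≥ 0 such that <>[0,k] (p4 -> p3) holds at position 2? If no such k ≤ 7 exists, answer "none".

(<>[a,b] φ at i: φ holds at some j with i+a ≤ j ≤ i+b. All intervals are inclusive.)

Scan j = 2,3,… for (p4 -> p3):
  j=2: fails
  j=3: fails
  j=4: fails
  j=5: fails
  j=6: holds
First hit at j=6, so smallest k = 6-2 = 4.

4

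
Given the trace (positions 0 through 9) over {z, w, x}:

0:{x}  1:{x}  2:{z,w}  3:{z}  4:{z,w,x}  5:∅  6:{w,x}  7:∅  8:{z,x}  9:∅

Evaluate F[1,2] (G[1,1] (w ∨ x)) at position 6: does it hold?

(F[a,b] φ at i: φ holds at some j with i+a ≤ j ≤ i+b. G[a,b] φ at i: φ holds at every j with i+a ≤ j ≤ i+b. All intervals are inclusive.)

Check G[1,1] (w ∨ x) at each j in [7,8]:
  j=7: holds on [8,8]
  j=8: fails at 9
Found at j=7 → formula holds.

True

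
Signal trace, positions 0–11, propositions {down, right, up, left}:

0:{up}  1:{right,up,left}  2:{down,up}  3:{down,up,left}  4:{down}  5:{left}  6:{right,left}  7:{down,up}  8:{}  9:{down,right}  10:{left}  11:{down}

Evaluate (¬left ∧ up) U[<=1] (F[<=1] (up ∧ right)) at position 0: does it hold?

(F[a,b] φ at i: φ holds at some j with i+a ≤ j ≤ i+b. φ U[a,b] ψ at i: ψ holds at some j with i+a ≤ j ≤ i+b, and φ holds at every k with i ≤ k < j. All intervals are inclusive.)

Need some j in [0,1] with F[<=1] (up ∧ right), and (¬left ∧ up) at every k in [0,j-1].
  j=0: F[<=1] (up ∧ right) holds; no prefix to check → satisfied.

True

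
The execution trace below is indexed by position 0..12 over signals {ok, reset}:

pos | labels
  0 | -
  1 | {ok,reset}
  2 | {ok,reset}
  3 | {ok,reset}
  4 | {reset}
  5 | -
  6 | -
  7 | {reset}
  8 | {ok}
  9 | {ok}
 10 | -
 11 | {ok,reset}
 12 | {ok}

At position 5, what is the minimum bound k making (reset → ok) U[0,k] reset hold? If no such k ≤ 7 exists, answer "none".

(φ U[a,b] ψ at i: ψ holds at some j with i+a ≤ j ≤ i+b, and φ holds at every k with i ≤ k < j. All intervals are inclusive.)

Need earliest j ≥ 5 with reset, and (reset → ok) at every k in [5,j-1].
  j=5: rhs fails.
  j=6: rhs fails.
  j=7: rhs holds; lhs holds on [5,6]. k = 2.

2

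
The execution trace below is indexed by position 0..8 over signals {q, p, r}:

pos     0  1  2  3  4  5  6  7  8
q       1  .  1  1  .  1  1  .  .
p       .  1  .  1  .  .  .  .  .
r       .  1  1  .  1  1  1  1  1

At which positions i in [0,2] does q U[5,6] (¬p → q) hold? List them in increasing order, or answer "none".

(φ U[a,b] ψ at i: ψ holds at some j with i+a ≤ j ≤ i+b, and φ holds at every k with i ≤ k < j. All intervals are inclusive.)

none

Evaluate at each i in [0,2]:
  i=0: ✗ (lhs fails at k=1 before rhs at j=5)
  i=1: ✗ (lhs fails at k=1 before rhs at j=6)
  i=2: ✗ (no rhs in [7,8])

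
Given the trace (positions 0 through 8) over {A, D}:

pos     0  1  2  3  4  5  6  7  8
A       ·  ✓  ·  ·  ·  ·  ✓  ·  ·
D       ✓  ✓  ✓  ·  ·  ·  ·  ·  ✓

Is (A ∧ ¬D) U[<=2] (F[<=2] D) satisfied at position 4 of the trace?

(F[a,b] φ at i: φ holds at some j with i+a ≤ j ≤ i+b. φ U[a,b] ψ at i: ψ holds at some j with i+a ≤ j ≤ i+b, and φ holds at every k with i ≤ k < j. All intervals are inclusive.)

Does not hold

Need some j in [4,6] with F[<=2] D, and (A ∧ ¬D) at every k in [4,j-1].
  j=4: F[<=2] D — fails (none in [4,6]).
  j=5: F[<=2] D — fails (none in [5,7]).
  j=6: F[<=2] D holds, but (A ∧ ¬D) fails at k=4 → not this j.
No j in the window works → until fails.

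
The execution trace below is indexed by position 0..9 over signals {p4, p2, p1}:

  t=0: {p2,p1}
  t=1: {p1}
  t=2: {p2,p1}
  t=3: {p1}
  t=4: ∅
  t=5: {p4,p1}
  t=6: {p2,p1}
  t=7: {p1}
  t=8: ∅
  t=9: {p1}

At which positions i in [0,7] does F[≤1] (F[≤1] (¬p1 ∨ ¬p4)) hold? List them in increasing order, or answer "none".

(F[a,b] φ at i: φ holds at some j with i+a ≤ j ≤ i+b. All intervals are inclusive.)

0, 1, 2, 3, 4, 5, 6, 7

Evaluate at each i in [0,7]:
  i=0: ✓ (witness j=0)
  i=1: ✓ (witness j=1)
  i=2: ✓ (witness j=2)
  i=3: ✓ (witness j=3)
  i=4: ✓ (witness j=4)
  i=5: ✓ (witness j=5)
  i=6: ✓ (witness j=6)
  i=7: ✓ (witness j=7)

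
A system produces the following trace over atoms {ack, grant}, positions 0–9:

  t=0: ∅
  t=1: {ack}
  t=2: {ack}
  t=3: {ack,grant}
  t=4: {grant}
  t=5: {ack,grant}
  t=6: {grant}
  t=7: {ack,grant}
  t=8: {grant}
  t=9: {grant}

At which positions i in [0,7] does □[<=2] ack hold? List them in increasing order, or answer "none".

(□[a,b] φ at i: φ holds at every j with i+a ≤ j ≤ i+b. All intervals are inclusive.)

Evaluate at each i in [0,7]:
  i=0: ✗ (fails at j=0)
  i=1: ✓ (all of [1,3])
  i=2: ✗ (fails at j=4)
  i=3: ✗ (fails at j=4)
  i=4: ✗ (fails at j=4)
  i=5: ✗ (fails at j=6)
  i=6: ✗ (fails at j=6)
  i=7: ✗ (fails at j=8)

1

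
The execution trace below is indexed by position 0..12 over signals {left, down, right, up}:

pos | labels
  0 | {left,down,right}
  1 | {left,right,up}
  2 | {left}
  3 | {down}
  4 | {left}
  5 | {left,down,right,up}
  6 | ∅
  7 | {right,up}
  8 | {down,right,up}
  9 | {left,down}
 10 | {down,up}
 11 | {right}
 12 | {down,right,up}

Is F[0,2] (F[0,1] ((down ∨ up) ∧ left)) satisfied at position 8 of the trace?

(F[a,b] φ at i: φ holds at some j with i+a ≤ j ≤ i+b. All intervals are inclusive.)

Check F[0,1] ((down ∨ up) ∧ left) at each j in [8,10]:
  j=8: holds (witness at 9)
  j=9: holds (witness at 9)
  j=10: fails (none in [10,11])
Found at j=8 → formula holds.

Holds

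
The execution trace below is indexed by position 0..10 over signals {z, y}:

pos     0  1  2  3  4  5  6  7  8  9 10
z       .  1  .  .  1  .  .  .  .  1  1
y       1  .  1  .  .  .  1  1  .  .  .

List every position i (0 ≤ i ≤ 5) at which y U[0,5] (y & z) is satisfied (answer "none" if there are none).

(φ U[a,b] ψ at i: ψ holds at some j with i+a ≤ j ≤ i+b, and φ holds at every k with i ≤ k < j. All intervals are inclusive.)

none

Evaluate at each i in [0,5]:
  i=0: ✗ (no rhs in [0,5])
  i=1: ✗ (no rhs in [1,6])
  i=2: ✗ (no rhs in [2,7])
  i=3: ✗ (no rhs in [3,8])
  i=4: ✗ (no rhs in [4,9])
  i=5: ✗ (no rhs in [5,10])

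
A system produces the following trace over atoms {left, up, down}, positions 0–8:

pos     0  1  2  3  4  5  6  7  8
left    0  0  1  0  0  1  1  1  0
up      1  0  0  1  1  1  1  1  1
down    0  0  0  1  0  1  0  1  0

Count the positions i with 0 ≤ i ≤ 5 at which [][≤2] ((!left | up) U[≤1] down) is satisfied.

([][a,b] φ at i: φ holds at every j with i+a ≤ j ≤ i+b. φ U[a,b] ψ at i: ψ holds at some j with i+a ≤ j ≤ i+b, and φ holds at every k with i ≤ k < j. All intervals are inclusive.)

Evaluate at each i in [0,5]:
  i=0: ✗ (fails at j=0)
  i=1: ✗ (fails at j=1)
  i=2: ✗ (fails at j=2)
  i=3: ✓ (all of [3,5])
  i=4: ✓ (all of [4,6])
  i=5: ✓ (all of [5,7])
Positions where it holds: {3, 4, 5} → 3.

3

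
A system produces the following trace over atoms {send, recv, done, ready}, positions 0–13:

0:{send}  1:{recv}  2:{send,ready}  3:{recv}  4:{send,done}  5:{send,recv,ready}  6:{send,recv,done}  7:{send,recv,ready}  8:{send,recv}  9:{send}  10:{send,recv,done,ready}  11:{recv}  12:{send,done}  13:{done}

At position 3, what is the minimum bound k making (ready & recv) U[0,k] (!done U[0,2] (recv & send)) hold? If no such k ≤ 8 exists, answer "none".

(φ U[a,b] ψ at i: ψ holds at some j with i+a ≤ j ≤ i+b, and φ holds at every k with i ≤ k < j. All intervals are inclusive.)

none

Need earliest j ≥ 3 with (!done U[0,2] (recv & send)), and (ready & recv) at every k in [3,j-1].
  j=3: rhs fails.
  j=4: rhs fails.
  j=5: rhs holds but lhs fails at k=3.
  j=6: rhs holds but lhs fails at k=3.
  j=7: rhs holds but lhs fails at k=3.
  j=8: rhs holds but lhs fails at k=3.
  j=9: rhs holds but lhs fails at k=3.
  j=10: rhs holds but lhs fails at k=3.
  j=11: rhs fails.
No witness within the range → none.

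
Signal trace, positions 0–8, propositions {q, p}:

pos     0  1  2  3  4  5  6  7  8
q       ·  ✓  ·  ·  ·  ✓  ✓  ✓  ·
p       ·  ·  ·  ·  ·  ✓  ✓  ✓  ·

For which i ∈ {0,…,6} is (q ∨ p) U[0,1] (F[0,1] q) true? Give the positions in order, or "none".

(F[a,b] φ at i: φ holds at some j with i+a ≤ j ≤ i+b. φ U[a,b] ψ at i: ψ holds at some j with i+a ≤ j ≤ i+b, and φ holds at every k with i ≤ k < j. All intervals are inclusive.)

Evaluate at each i in [0,6]:
  i=0: ✓ (rhs at j=0)
  i=1: ✓ (rhs at j=1)
  i=2: ✗ (no rhs in [2,3])
  i=3: ✗ (lhs fails at k=3 before rhs at j=4)
  i=4: ✓ (rhs at j=4)
  i=5: ✓ (rhs at j=5)
  i=6: ✓ (rhs at j=6)

0, 1, 4, 5, 6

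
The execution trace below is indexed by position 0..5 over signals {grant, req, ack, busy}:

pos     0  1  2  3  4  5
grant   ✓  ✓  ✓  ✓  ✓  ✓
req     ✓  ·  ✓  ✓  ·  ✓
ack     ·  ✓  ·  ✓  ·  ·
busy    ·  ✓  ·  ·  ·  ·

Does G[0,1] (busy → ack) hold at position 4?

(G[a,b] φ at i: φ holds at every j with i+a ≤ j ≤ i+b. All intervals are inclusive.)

Check (busy → ack) at every j in [4,5]:
  j=4: antecedent false → ✓
  j=5: antecedent false → ✓
All positions satisfy it → formula holds.

Holds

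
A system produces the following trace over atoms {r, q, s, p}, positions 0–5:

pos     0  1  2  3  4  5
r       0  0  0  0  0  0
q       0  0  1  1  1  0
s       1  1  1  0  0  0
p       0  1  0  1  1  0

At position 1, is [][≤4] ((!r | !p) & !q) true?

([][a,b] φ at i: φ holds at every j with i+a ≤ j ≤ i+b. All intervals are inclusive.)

Check ((!r | !p) & !q) at every j in [1,5]:
  j=1: true
  j=2: false
  j=3: false
  j=4: false
  j=5: true
Fails at j=2 → formula fails.

False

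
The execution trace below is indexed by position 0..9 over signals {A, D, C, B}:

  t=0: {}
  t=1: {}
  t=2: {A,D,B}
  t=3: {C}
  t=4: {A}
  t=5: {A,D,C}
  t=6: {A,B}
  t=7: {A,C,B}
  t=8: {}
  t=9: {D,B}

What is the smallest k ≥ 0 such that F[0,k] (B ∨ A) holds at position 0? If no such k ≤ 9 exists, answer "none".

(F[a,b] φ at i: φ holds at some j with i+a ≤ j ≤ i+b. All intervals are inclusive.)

2

Scan j = 0,1,… for (B ∨ A):
  j=0: fails
  j=1: fails
  j=2: holds
First hit at j=2, so smallest k = 2-0 = 2.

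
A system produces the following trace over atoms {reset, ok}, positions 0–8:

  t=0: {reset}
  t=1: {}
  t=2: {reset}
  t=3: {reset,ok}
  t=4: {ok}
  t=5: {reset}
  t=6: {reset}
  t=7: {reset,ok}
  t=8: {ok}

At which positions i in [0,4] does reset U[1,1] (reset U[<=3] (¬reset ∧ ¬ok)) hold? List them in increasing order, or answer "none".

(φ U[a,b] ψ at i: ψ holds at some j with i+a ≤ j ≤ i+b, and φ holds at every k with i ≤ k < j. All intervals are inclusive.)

0

Evaluate at each i in [0,4]:
  i=0: ✓ (rhs at j=1; lhs holds on [0,0])
  i=1: ✗ (no rhs in [2,2])
  i=2: ✗ (no rhs in [3,3])
  i=3: ✗ (no rhs in [4,4])
  i=4: ✗ (no rhs in [5,5])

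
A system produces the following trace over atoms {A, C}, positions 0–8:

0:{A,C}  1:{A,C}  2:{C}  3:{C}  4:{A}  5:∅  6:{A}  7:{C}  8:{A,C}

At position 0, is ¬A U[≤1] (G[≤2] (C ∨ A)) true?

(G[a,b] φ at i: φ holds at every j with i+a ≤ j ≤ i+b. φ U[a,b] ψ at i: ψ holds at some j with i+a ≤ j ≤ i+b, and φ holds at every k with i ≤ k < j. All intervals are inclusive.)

Need some j in [0,1] with G[≤2] (C ∨ A), and ¬A at every k in [0,j-1].
  j=0: G[≤2] (C ∨ A) holds; no prefix to check → satisfied.

Yes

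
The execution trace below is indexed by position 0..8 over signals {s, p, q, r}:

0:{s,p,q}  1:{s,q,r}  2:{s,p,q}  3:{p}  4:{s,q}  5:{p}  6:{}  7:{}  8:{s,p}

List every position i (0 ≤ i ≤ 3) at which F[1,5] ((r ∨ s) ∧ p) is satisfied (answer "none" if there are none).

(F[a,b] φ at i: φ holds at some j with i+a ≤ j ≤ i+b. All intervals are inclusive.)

0, 1, 3

Evaluate at each i in [0,3]:
  i=0: ✓ (witness j=2)
  i=1: ✓ (witness j=2)
  i=2: ✗ (none in [3,7])
  i=3: ✓ (witness j=8)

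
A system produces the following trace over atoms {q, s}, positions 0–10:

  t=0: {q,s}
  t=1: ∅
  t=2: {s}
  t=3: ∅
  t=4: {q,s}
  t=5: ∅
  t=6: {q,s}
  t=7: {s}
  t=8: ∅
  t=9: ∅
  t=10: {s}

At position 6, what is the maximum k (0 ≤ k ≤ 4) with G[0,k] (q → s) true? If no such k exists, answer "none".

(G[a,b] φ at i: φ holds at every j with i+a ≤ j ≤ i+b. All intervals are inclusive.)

4

(q → s) must hold from j=6 onward; find where it first fails.
  j=6: holds
  j=7: holds
  j=8: holds
  j=9: holds
  j=10: holds
Holds through j=10; largest k = 4.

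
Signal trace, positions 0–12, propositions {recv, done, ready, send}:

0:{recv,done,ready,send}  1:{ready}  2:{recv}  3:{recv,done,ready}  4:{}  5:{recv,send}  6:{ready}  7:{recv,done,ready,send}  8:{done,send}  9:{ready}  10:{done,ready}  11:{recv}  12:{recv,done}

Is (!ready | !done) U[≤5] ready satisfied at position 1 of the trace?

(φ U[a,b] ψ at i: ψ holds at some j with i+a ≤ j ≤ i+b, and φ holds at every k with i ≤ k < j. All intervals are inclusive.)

Yes

Need some j in [1,6] with ready, and (!ready | !done) at every k in [1,j-1].
  j=1: ready holds; no prefix to check → satisfied.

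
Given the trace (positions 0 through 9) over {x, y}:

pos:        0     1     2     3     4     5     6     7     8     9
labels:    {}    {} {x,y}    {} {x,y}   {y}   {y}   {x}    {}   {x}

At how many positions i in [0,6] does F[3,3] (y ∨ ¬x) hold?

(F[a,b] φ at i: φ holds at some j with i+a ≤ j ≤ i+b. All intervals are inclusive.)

5

Evaluate at each i in [0,6]:
  i=0: ✓ (witness j=3)
  i=1: ✓ (witness j=4)
  i=2: ✓ (witness j=5)
  i=3: ✓ (witness j=6)
  i=4: ✗ (none in [7,7])
  i=5: ✓ (witness j=8)
  i=6: ✗ (none in [9,9])
Positions where it holds: {0, 1, 2, 3, 5} → 5.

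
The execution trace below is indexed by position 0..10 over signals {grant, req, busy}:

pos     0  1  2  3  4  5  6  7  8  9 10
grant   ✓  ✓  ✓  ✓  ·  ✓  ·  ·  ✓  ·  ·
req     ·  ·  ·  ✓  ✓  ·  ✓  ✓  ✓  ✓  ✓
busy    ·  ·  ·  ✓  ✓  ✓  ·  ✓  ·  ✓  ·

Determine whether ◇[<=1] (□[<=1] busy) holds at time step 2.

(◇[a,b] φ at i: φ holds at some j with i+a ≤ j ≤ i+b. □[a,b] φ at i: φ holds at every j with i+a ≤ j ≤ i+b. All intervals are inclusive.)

Check □[<=1] busy at each j in [2,3]:
  j=2: fails at 2
  j=3: holds on [3,4]
Found at j=3 → formula holds.

True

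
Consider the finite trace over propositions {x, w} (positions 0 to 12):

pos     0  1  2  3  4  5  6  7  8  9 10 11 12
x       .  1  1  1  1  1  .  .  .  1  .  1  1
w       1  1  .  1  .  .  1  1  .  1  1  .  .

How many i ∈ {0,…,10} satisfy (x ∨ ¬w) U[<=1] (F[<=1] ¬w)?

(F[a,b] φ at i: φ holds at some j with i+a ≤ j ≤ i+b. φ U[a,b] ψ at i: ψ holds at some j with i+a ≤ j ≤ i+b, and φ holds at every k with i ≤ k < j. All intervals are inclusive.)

Evaluate at each i in [0,10]:
  i=0: ✗ (lhs fails at k=0 before rhs at j=1)
  i=1: ✓ (rhs at j=1)
  i=2: ✓ (rhs at j=2)
  i=3: ✓ (rhs at j=3)
  i=4: ✓ (rhs at j=4)
  i=5: ✓ (rhs at j=5)
  i=6: ✗ (lhs fails at k=6 before rhs at j=7)
  i=7: ✓ (rhs at j=7)
  i=8: ✓ (rhs at j=8)
  i=9: ✓ (rhs at j=10; lhs holds on [9,9])
  i=10: ✓ (rhs at j=10)
Positions where it holds: {1, 2, 3, 4, 5, 7, 8, 9, 10} → 9.

9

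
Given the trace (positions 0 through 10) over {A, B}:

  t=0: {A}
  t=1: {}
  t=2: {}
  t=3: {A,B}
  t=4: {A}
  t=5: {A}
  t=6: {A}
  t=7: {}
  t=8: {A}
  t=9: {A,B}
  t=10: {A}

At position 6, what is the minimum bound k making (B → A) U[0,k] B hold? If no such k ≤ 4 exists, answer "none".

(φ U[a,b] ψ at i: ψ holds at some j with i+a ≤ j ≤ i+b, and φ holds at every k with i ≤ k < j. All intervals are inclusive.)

3

Need earliest j ≥ 6 with B, and (B → A) at every k in [6,j-1].
  j=6: rhs fails.
  j=7: rhs fails.
  j=8: rhs fails.
  j=9: rhs holds; lhs holds on [6,8]. k = 3.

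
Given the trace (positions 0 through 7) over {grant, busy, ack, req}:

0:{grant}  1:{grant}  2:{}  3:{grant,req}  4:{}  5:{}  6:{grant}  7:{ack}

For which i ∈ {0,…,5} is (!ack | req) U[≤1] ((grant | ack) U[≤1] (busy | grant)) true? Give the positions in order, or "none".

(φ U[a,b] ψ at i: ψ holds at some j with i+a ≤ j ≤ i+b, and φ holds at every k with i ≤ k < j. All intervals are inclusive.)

0, 1, 2, 3, 5

Evaluate at each i in [0,5]:
  i=0: ✓ (rhs at j=0)
  i=1: ✓ (rhs at j=1)
  i=2: ✓ (rhs at j=3; lhs holds on [2,2])
  i=3: ✓ (rhs at j=3)
  i=4: ✗ (no rhs in [4,5])
  i=5: ✓ (rhs at j=6; lhs holds on [5,5])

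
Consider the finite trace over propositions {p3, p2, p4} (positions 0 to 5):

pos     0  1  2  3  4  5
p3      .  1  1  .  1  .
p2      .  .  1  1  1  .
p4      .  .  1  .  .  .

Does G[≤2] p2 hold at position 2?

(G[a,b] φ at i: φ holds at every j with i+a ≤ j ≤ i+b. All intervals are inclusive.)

Check p2 at every j in [2,4]:
  j=2: true
  j=3: true
  j=4: true
All positions satisfy it → formula holds.

True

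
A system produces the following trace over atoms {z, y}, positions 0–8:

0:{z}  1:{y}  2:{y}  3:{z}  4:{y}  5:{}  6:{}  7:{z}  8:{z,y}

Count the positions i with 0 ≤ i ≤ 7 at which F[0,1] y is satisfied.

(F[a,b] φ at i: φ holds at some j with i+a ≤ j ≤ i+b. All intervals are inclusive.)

Evaluate at each i in [0,7]:
  i=0: ✓ (witness j=1)
  i=1: ✓ (witness j=1)
  i=2: ✓ (witness j=2)
  i=3: ✓ (witness j=4)
  i=4: ✓ (witness j=4)
  i=5: ✗ (none in [5,6])
  i=6: ✗ (none in [6,7])
  i=7: ✓ (witness j=8)
Positions where it holds: {0, 1, 2, 3, 4, 7} → 6.

6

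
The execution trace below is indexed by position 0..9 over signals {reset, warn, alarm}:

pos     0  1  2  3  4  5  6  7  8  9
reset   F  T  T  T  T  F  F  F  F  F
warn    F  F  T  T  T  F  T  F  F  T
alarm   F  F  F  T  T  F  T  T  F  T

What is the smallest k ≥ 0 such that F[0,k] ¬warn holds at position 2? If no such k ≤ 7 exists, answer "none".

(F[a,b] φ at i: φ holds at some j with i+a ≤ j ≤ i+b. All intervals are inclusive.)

3

Scan j = 2,3,… for ¬warn:
  j=2: fails
  j=3: fails
  j=4: fails
  j=5: holds
First hit at j=5, so smallest k = 5-2 = 3.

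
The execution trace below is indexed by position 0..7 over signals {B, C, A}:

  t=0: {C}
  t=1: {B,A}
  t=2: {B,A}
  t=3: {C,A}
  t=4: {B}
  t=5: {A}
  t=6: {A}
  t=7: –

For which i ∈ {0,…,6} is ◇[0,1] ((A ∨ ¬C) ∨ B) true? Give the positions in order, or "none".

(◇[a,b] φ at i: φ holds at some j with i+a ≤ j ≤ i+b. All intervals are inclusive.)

Evaluate at each i in [0,6]:
  i=0: ✓ (witness j=1)
  i=1: ✓ (witness j=1)
  i=2: ✓ (witness j=2)
  i=3: ✓ (witness j=3)
  i=4: ✓ (witness j=4)
  i=5: ✓ (witness j=5)
  i=6: ✓ (witness j=6)

0, 1, 2, 3, 4, 5, 6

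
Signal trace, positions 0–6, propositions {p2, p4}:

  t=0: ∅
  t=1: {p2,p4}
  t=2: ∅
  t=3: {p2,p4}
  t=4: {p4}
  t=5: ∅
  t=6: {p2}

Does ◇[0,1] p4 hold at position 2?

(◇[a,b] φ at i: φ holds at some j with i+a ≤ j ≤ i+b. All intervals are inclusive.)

Check p4 at each j in [2,3]:
  j=2: false
  j=3: true
Found at j=3 → formula holds.

Yes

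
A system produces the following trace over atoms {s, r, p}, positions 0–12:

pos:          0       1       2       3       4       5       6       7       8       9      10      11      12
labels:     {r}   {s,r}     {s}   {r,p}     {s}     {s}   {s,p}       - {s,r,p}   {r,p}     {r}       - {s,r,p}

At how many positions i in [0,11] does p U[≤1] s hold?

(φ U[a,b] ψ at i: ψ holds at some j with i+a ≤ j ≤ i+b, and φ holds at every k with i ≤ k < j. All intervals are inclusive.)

7

Evaluate at each i in [0,11]:
  i=0: ✗ (lhs fails at k=0 before rhs at j=1)
  i=1: ✓ (rhs at j=1)
  i=2: ✓ (rhs at j=2)
  i=3: ✓ (rhs at j=4; lhs holds on [3,3])
  i=4: ✓ (rhs at j=4)
  i=5: ✓ (rhs at j=5)
  i=6: ✓ (rhs at j=6)
  i=7: ✗ (lhs fails at k=7 before rhs at j=8)
  i=8: ✓ (rhs at j=8)
  i=9: ✗ (no rhs in [9,10])
  i=10: ✗ (no rhs in [10,11])
  i=11: ✗ (lhs fails at k=11 before rhs at j=12)
Positions where it holds: {1, 2, 3, 4, 5, 6, 8} → 7.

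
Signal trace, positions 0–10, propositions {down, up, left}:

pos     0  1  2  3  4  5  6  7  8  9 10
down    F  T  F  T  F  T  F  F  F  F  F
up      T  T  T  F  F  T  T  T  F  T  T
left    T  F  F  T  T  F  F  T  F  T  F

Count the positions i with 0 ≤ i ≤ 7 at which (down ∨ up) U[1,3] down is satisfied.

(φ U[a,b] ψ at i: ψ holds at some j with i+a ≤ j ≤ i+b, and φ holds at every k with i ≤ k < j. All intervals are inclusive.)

3

Evaluate at each i in [0,7]:
  i=0: ✓ (rhs at j=1; lhs holds on [0,0])
  i=1: ✓ (rhs at j=3; lhs holds on [1,2])
  i=2: ✓ (rhs at j=3; lhs holds on [2,2])
  i=3: ✗ (lhs fails at k=4 before rhs at j=5)
  i=4: ✗ (lhs fails at k=4 before rhs at j=5)
  i=5: ✗ (no rhs in [6,8])
  i=6: ✗ (no rhs in [7,9])
  i=7: ✗ (no rhs in [8,10])
Positions where it holds: {0, 1, 2} → 3.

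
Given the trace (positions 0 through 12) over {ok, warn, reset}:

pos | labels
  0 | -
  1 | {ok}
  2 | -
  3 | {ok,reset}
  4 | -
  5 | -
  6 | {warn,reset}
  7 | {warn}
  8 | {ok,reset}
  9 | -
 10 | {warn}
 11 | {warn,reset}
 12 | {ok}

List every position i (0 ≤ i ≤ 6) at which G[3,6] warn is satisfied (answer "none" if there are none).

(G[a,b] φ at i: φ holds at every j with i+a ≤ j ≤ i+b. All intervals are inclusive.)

none

Evaluate at each i in [0,6]:
  i=0: ✗ (fails at j=3)
  i=1: ✗ (fails at j=4)
  i=2: ✗ (fails at j=5)
  i=3: ✗ (fails at j=8)
  i=4: ✗ (fails at j=8)
  i=5: ✗ (fails at j=8)
  i=6: ✗ (fails at j=9)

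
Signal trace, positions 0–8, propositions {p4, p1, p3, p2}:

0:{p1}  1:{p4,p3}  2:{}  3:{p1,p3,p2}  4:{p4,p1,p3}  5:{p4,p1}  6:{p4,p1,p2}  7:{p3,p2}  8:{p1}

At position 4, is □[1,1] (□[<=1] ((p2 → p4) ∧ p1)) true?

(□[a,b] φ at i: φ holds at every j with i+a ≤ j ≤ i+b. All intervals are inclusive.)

Yes

Check □[<=1] ((p2 → p4) ∧ p1) at every j in [5,5]:
  j=5: holds on [5,6]
All positions satisfy it → formula holds.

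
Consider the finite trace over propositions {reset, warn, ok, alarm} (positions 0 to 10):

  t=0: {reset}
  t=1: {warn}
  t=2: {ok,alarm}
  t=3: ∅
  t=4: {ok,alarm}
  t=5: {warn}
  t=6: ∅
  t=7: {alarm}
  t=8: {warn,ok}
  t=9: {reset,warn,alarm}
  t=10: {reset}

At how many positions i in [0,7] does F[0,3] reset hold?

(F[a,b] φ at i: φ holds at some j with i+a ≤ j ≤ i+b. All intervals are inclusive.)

Evaluate at each i in [0,7]:
  i=0: ✓ (witness j=0)
  i=1: ✗ (none in [1,4])
  i=2: ✗ (none in [2,5])
  i=3: ✗ (none in [3,6])
  i=4: ✗ (none in [4,7])
  i=5: ✗ (none in [5,8])
  i=6: ✓ (witness j=9)
  i=7: ✓ (witness j=9)
Positions where it holds: {0, 6, 7} → 3.

3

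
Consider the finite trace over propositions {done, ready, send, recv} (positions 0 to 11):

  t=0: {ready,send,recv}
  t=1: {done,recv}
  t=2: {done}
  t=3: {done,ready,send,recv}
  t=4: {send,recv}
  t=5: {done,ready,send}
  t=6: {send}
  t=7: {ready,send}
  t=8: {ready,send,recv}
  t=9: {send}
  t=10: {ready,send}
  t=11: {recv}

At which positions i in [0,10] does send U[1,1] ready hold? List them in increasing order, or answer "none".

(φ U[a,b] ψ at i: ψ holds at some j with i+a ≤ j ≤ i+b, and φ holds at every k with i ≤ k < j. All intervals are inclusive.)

4, 6, 7, 9

Evaluate at each i in [0,10]:
  i=0: ✗ (no rhs in [1,1])
  i=1: ✗ (no rhs in [2,2])
  i=2: ✗ (lhs fails at k=2 before rhs at j=3)
  i=3: ✗ (no rhs in [4,4])
  i=4: ✓ (rhs at j=5; lhs holds on [4,4])
  i=5: ✗ (no rhs in [6,6])
  i=6: ✓ (rhs at j=7; lhs holds on [6,6])
  i=7: ✓ (rhs at j=8; lhs holds on [7,7])
  i=8: ✗ (no rhs in [9,9])
  i=9: ✓ (rhs at j=10; lhs holds on [9,9])
  i=10: ✗ (no rhs in [11,11])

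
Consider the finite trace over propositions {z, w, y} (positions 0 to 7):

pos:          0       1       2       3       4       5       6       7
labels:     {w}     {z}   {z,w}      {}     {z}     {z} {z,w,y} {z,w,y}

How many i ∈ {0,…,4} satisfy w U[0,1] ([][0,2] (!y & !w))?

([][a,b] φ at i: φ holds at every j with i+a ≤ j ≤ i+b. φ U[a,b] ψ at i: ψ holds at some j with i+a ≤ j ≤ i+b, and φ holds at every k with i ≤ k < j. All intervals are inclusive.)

Evaluate at each i in [0,4]:
  i=0: ✗ (no rhs in [0,1])
  i=1: ✗ (no rhs in [1,2])
  i=2: ✓ (rhs at j=3; lhs holds on [2,2])
  i=3: ✓ (rhs at j=3)
  i=4: ✗ (no rhs in [4,5])
Positions where it holds: {2, 3} → 2.

2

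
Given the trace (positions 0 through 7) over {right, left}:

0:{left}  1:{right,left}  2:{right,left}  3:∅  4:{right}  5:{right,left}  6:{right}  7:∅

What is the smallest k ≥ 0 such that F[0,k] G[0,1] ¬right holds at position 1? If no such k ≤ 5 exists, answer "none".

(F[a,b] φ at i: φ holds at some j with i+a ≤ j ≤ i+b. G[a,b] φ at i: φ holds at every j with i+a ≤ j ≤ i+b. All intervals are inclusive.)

none

Scan j = 1,2,… for G[0,1] ¬right:
  j=1: fails
  j=2: fails
  j=3: fails
  j=4: fails
  j=5: fails
  j=6: fails
No j in [1,6] satisfies it → none.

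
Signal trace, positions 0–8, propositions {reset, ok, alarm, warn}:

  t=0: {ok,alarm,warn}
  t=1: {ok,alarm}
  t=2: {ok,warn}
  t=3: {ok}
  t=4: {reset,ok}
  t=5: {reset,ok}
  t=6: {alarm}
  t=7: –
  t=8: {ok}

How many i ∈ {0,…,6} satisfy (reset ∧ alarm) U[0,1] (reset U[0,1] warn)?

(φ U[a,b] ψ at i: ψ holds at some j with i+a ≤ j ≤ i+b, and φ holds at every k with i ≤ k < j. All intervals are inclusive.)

2

Evaluate at each i in [0,6]:
  i=0: ✓ (rhs at j=0)
  i=1: ✗ (lhs fails at k=1 before rhs at j=2)
  i=2: ✓ (rhs at j=2)
  i=3: ✗ (no rhs in [3,4])
  i=4: ✗ (no rhs in [4,5])
  i=5: ✗ (no rhs in [5,6])
  i=6: ✗ (no rhs in [6,7])
Positions where it holds: {0, 2} → 2.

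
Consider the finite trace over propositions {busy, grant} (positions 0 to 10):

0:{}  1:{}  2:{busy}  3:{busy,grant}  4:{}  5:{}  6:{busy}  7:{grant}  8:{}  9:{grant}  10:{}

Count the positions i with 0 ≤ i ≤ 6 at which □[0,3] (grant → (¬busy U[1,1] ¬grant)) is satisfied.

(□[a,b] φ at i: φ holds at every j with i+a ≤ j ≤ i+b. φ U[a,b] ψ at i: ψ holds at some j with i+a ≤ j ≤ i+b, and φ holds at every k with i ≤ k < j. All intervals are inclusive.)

3

Evaluate at each i in [0,6]:
  i=0: ✗ (fails at j=3)
  i=1: ✗ (fails at j=3)
  i=2: ✗ (fails at j=3)
  i=3: ✗ (fails at j=3)
  i=4: ✓ (all of [4,7])
  i=5: ✓ (all of [5,8])
  i=6: ✓ (all of [6,9])
Positions where it holds: {4, 5, 6} → 3.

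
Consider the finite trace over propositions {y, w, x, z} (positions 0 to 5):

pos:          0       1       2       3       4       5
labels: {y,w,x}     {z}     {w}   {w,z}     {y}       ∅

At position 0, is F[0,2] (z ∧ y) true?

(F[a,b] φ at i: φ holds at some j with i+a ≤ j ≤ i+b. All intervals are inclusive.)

Check (z ∧ y) at each j in [0,2]:
  j=0: false
  j=1: false
  j=2: false
No position in the window satisfies it → formula fails.

Does not hold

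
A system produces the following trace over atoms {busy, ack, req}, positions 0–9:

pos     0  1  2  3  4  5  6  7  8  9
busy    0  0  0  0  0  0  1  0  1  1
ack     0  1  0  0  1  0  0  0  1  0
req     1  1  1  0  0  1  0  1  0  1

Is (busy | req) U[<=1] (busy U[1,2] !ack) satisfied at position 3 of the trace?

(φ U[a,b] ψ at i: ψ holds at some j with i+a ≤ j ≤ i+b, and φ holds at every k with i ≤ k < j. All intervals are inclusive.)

Need some j in [3,4] with (busy U[1,2] !ack), and (busy | req) at every k in [3,j-1].
  j=3: (busy U[1,2] !ack) — fails.
  j=4: (busy U[1,2] !ack) — fails.
No j in the window works → until fails.

False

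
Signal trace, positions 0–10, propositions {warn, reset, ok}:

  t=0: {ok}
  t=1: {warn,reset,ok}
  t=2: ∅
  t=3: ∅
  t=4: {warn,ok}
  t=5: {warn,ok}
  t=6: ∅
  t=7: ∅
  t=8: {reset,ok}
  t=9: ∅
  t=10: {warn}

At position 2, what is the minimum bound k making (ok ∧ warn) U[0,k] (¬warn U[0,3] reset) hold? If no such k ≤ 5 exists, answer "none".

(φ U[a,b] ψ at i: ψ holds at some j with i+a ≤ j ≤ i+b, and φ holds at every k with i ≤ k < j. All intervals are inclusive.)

Need earliest j ≥ 2 with (¬warn U[0,3] reset), and (ok ∧ warn) at every k in [2,j-1].
  j=2: rhs fails.
  j=3: rhs fails.
  j=4: rhs fails.
  j=5: rhs fails.
  j=6: rhs holds but lhs fails at k=2.
  j=7: rhs holds but lhs fails at k=2.
No witness within the range → none.

none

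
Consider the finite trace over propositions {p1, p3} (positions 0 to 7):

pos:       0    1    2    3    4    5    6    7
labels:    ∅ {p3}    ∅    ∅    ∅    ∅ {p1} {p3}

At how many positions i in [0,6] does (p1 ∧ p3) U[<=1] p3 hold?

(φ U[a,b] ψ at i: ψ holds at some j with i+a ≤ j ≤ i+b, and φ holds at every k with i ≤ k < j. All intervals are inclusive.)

1

Evaluate at each i in [0,6]:
  i=0: ✗ (lhs fails at k=0 before rhs at j=1)
  i=1: ✓ (rhs at j=1)
  i=2: ✗ (no rhs in [2,3])
  i=3: ✗ (no rhs in [3,4])
  i=4: ✗ (no rhs in [4,5])
  i=5: ✗ (no rhs in [5,6])
  i=6: ✗ (lhs fails at k=6 before rhs at j=7)
Positions where it holds: {1} → 1.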